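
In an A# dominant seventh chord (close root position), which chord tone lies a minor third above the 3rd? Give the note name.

E#

A#7: A# C## E# G#.
The 3rd is C##. A minor third above C## is E#.
E# is the chord's 5th.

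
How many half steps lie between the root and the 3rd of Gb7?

Gb7: Gb–Bb–Db–Fb.
Gb to Bb is a major third: 4 semitones.

4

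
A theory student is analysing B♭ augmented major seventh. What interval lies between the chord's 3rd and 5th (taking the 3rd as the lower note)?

Spelling the chord: B♭, D, F♯, A.
That puts D below F♯.
From D to F♯ is 4 semitones, exactly the major third.

M3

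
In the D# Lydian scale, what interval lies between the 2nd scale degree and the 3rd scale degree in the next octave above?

Spelling the D# Lydian scale: D# E# F## G## A# B# C##.
2nd scale degree = E#; 3rd scale degree (up an octave) = F##.
E# up to F## spans 9 letter names and 14 semitones — a major ninth.

M9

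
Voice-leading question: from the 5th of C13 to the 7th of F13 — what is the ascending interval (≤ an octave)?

C13 has G as its 5th, and F13 has Eb as its 7th.
G up to Eb is 8 semitones, a half step narrower than a major sixth, so the interval is minor.

minor sixth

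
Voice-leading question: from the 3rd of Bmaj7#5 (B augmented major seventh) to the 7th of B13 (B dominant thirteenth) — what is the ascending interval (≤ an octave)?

diminished 5th

Bmaj7#5 (B augmented major seventh) has D♯ as its 3rd, and B13 (B dominant thirteenth) has A as its 7th.
From D♯ to A: 6 semitones over a fifth = diminished.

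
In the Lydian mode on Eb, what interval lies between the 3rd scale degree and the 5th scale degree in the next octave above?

minor tenth

Spelling the Lydian mode on Eb: Eb F G A Bb C D.
So we need the interval from G up to Bb.
G up to Bb is 15 semitones, a half step narrower than a major tenth, so the interval is minor.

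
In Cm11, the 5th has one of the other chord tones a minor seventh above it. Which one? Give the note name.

F

Spelling the chord: C Eb G Bb D F.
The 5th is G. A minor seventh above G is F.
F is the chord's 11th.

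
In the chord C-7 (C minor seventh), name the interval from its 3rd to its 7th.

Spelling the chord: C–E♭–G–B♭.
The 3rd is E♭ and the 7th is B♭.
Counting 5 letters and 7 half steps from E♭ gives a perfect fifth.

perfect fifth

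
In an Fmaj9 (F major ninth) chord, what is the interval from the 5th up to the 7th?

M3

Spelling the chord: F–A–C–E–G.
So we need the interval from C up to E.
C up to E spans 3 letter names and 4 semitones — a major third.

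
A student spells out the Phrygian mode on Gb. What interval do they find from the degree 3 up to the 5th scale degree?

Gb phrygian: Gb Abb Bbb Cb Db Ebb Fb.
Degree 3 = Bbb; 5th degree = Db.
Counting 3 letters and 4 half steps from Bbb gives a major third.

major third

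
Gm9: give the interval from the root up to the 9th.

The chord tones of Gmin9 (G minor ninth) are G, Bb, D, F, A.
That puts G below A.
From G to A is 14 semitones, exactly the major ninth.

M9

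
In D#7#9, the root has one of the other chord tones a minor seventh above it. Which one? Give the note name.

C#

D# dominant seventh sharp nine is spelled D#, F##, A#, C#, E##.
The root is D#. A minor seventh above D# is C#.
C# is the chord's 7th.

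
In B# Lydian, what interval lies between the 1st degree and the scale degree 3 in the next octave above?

M10

Spelling B# Lydian: B# C## D## E## F## G## A##.
So we need the interval from B# up to D##.
B# up to D## spans 10 letter names and 16 semitones — a major tenth.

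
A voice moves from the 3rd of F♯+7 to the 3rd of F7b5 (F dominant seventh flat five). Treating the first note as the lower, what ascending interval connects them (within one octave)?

diminished octave

F♯+7 has A♯ as its 3rd, and F7b5 (F dominant seventh flat five) has A as its 3rd.
A♯ up to A is 11 semitones, a half step narrower than a perfect octave, so the interval is diminished.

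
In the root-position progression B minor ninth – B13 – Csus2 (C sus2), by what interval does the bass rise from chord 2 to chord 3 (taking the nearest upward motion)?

The roots are B and C.
From B to C: 1 semitone over a second = minor.

minor second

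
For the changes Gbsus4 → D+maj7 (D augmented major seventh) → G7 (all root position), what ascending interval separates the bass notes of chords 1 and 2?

The roots are Gb and D.
From Gb to D: 8 semitones over a fifth = augmented.

augmented fifth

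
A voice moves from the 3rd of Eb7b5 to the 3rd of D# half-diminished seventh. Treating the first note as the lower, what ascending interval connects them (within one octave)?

major seventh

Eb7b5 has G as its 3rd, and D# half-diminished seventh has F# as its 3rd.
From G to F# is 11 semitones, exactly the major seventh.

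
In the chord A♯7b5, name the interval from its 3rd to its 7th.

A♯7b5 (A♯ dominant seventh flat five) is spelled A♯-C𝄪-E-G♯.
So we need the interval from C𝄪 up to G♯.
5 letter names make it a fifth; at 6 semitones (a half step narrower than perfect) the quality is diminished.

diminished fifth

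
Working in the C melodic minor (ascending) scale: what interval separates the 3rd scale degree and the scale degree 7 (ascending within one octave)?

A5

C melodic minor: C D Eb F G A B.
3rd scale degree = Eb; degree 7 = B.
From Eb to B: 8 semitones over a fifth = augmented.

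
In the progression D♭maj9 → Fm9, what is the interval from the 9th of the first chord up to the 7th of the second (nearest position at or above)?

D♭maj9 has E♭ as its 9th, and Fm9 has E♭ as its 7th.
E♭ up to E♭ spans 1 letter names and 0 semitones — a perfect unison.

perfect unison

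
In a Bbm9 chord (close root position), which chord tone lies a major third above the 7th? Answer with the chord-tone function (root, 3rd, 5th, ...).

9th

Bb minor ninth: Bb-Db-F-Ab-C.
The 7th is Ab. A major third above Ab is C.
C is the chord's 9th.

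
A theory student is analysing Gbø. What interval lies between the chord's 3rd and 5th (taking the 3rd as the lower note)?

Gbø7 (Gb half-diminished seventh): Gb, Bbb, Dbb, Fb.
The 3rd is Bbb and the 5th is Dbb.
3 letter names make it a third; at 3 semitones (a half step narrower than major) the quality is minor.

minor third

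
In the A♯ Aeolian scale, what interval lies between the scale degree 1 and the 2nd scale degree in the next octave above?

The scale runs A♯ B♯ C♯ D♯ E♯ F♯ G♯.
So we need the interval from A♯ up to B♯.
From A♯ to B♯ is 14 semitones, exactly the major ninth.

M9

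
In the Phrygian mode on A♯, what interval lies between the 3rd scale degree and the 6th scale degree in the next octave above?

perfect eleventh

Spelling the Phrygian mode on A♯: A♯ B C♯ D♯ E♯ F♯ G♯.
So we need the interval from C♯ up to F♯.
C♯ up to F♯ spans 11 letter names and 17 semitones — a perfect eleventh.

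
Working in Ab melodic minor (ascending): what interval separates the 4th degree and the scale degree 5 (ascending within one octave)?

The scale runs Ab Bb Cb Db Eb F G.
The 4th degree is Db and the degree 5 is Eb.
Counting 2 letters and 2 half steps from Db gives a major second.

major second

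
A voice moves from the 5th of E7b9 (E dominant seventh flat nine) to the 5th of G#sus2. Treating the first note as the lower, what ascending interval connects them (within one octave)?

major third

E7b9 (E dominant seventh flat nine) has B as its 5th, and G#sus2 has D# as its 5th.
Counting 3 letters and 4 half steps from B gives a major third.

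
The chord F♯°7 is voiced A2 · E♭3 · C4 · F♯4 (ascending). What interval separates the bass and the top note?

The outer voices are A2 and F♯4.
From A to F♯ is 21 semitones, exactly the major thirteenth.

M13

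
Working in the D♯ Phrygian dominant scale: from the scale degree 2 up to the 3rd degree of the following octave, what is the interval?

Spelling the D♯ Phrygian dominant scale: D♯ E F𝄪 G♯ A♯ B C♯.
So we need the interval from E up to F𝄪.
9 letter names make it a ninth; at 15 semitones (a half step wider than major) the quality is augmented.

augmented 9th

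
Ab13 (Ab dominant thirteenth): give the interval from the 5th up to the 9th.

perfect fifth

Ab13 is spelled Ab-C-Eb-Gb-Bb-F.
The 5th is Eb and the 9th is Bb.
From Eb to Bb is 7 semitones, exactly the perfect fifth.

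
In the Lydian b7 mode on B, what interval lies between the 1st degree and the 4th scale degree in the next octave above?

Spelling the Lydian b7 mode on B: B C# D# E# F# G# A.
The 1st degree is B and the scale degree 4 (up an octave) is E#.
B up to E# is 18 semitones, a half step wider than a perfect eleventh, so the interval is augmented.

augmented eleventh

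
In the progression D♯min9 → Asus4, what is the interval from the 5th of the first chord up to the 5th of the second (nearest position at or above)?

diminished fifth

D♯min9 has A♯ as its 5th, and Asus4 has E as its 5th.
From A♯ to E: 6 semitones over a fifth = diminished.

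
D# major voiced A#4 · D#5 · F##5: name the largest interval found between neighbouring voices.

Adjacent intervals: A#4→D#5 = perfect fourth; D#5→F##5 = major third.
The largest is A#4 to D#5, a perfect fourth (5 semitones).

perfect 4th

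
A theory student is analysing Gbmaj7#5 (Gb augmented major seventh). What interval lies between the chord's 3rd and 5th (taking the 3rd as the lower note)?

major 3rd

Gb+maj7 (Gb augmented major seventh): Gb Bb D F.
So we need the interval from Bb up to D.
From Bb to D is 4 semitones, exactly the major third.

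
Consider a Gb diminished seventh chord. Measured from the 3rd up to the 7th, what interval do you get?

Gb diminished seventh: Gb-Bbb-Dbb-Fbb.
3rd = Bbb; 7th = Fbb.
Bbb up to Fbb is 6 semitones, a half step narrower than a perfect fifth, so the interval is diminished.

diminished fifth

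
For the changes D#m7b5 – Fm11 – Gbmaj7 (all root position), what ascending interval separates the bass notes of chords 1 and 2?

The roots are D# and F.
From D# to F: 2 semitones over a third = diminished.

diminished third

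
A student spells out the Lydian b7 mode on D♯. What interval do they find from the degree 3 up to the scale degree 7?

d5

The scale runs D♯ E♯ F𝄪 G𝄪 A♯ B♯ C♯.
So we need the interval from F𝄪 up to C♯.
5 letter names make it a fifth; at 6 semitones (a half step narrower than perfect) the quality is diminished.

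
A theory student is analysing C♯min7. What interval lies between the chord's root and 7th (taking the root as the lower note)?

minor seventh

The chord tones of C♯m7 are C♯ E G♯ B.
The root is C♯ and the 7th is B.
From C♯ to B: 10 semitones over a seventh = minor.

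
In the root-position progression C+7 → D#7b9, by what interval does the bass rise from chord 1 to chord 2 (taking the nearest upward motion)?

augmented 2nd

The roots are C and D#.
2 letter names make it a second; at 3 semitones (a half step wider than major) the quality is augmented.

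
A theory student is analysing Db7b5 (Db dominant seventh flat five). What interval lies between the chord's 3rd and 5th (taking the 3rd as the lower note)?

diminished 3rd

The chord tones of Db dominant seventh flat five are Db-F-Abb-Cb.
The 3rd is F and the 5th is Abb.
3 letter names make it a third; at 2 semitones (a whole step narrower than major) the quality is diminished.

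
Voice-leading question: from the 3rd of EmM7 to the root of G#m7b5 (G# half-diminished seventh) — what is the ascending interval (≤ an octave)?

The 3rd of EmM7 is G; the root of G#m7b5 (G# half-diminished seventh) is G#.
G up to G# is 1 semitone, a half step wider than a perfect unison, so the interval is augmented.

augmented 1st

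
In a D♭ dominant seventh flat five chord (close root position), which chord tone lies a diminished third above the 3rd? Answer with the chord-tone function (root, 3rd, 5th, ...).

The chord tones of D♭7b5 are D♭ F A𝄫 C♭.
The 3rd is F. A diminished third above F is A𝄫.
A𝄫 is the chord's 5th.

5th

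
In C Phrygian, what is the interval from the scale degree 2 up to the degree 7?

C phrygian: C Db Eb F G Ab Bb.
Scale degree 2 = Db; scale degree 7 = Bb.
From Db to Bb is 9 semitones, exactly the major sixth.

major sixth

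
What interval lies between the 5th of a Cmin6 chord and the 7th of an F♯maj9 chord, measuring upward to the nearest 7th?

Cmin6 has G as its 5th, and F♯maj9 has E♯ as its 7th.
G up to E♯ is 10 semitones, a half step wider than a major sixth, so the interval is augmented.

augmented sixth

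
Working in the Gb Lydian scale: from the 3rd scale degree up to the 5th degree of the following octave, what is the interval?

m10

Spelling the Gb Lydian scale: Gb Ab Bb C Db Eb F.
That puts Bb below Db.
10 letter names make it a tenth; at 15 semitones (a half step narrower than major) the quality is minor.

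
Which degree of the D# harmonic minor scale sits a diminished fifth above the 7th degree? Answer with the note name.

G#

The scale is D# E# F# G# A# B C##.
The 7th degree is C##; a diminished fifth above that is G# — scale degree 4.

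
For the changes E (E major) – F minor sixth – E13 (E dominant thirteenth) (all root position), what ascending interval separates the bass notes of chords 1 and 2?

minor second

The roots are E and F.
From E to F: 1 semitone over a second = minor.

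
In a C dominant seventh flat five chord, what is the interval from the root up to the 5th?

diminished 5th

The chord tones of C7b5 (C dominant seventh flat five) are C–E–G♭–B♭.
That puts C below G♭.
From C to G♭: 6 semitones over a fifth = diminished.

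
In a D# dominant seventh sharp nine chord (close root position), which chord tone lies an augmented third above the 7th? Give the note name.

D#7#9 (D# dominant seventh sharp nine): D#, F##, A#, C#, E##.
The 7th is C#. An augmented third above C# is E##.
E## is the chord's 9th.

E##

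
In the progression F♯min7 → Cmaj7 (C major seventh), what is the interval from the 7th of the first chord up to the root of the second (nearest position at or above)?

The 7th of F♯min7 is E; the root of Cmaj7 (C major seventh) is C.
6 letter names make it a sixth; at 8 semitones (a half step narrower than major) the quality is minor.

minor 6th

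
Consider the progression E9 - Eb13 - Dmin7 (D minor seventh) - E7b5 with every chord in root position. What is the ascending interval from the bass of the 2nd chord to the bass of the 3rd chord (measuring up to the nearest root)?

major seventh

The roots are Eb and D.
From Eb to D is 11 semitones, exactly the major seventh.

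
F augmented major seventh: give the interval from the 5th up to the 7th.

Fmaj7#5 (F augmented major seventh) is spelled F–A–C♯–E.
So we need the interval from C♯ up to E.
3 letter names make it a third; at 3 semitones (a half step narrower than major) the quality is minor.

m3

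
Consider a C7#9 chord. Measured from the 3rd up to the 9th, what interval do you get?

C7#9: C–E–G–Bb–D#.
So we need the interval from E up to D#.
E up to D# spans 7 letter names and 11 semitones — a major seventh.

M7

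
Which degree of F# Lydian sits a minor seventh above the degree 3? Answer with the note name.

The scale is F# G# A# B# C# D# E#.
The degree 3 is A#; a minor seventh above that is G# — scale degree 2.

G#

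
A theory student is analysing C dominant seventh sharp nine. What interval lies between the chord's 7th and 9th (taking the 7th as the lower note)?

The chord tones of C7#9 are C E G Bb D#.
That puts Bb below D#.
Bb up to D# is 5 semitones, a half step wider than a major third, so the interval is augmented.

augmented 3rd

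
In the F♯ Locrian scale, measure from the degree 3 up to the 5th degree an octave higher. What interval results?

The scale runs F♯ G A B C D E.
That puts A below C.
A up to C is 15 semitones, a half step narrower than a major tenth, so the interval is minor.

m10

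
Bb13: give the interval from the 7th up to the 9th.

Bb13 (Bb dominant thirteenth): Bb, D, F, Ab, C, G.
That puts Ab below C.
Counting 3 letters and 4 half steps from Ab gives a major third.

major third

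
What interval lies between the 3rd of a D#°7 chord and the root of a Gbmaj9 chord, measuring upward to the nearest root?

diminished second

D#°7 has F# as its 3rd, and Gbmaj9 has Gb as its root.
2 letter names make it a second; at 0 semitones (a whole step narrower than major) the quality is diminished.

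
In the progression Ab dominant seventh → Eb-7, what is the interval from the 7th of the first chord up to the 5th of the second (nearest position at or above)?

major third

Ab dominant seventh has Gb as its 7th, and Eb-7 has Bb as its 5th.
From Gb to Bb is 4 semitones, exactly the major third.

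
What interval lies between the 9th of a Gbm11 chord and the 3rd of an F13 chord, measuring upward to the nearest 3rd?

The 9th of Gbm11 is Ab; the 3rd of F13 is A.
1 letter names make it a unison; at 1 semitone (a half step wider than perfect) the quality is augmented.

augmented unison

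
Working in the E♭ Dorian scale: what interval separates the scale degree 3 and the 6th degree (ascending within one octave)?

augmented 4th

The scale runs E♭ F G♭ A♭ B♭ C D♭.
That puts G♭ below C.
G♭ up to C is 6 semitones, a half step wider than a perfect fourth, so the interval is augmented.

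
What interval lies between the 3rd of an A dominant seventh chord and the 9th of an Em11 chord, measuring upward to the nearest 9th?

P4

A dominant seventh has C# as its 3rd, and Em11 has F# as its 9th.
Counting 4 letters and 5 half steps from C# gives a perfect fourth.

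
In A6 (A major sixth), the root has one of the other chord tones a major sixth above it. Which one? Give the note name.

A6 (A major sixth) is spelled A–C#–E–F#.
The root is A. A major sixth above A is F#.
F# is the chord's 6th.

F#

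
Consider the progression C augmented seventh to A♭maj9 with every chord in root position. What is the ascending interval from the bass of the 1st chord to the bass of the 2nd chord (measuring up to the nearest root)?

minor sixth

The roots are C and A♭.
6 letter names make it a sixth; at 8 semitones (a half step narrower than major) the quality is minor.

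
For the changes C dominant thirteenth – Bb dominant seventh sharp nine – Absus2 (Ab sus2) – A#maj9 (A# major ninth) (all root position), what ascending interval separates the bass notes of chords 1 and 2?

minor 7th

The roots are C and Bb.
7 letter names make it a seventh; at 10 semitones (a half step narrower than major) the quality is minor.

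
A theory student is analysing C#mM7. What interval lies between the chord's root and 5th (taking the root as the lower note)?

P5

Spelling the chord: C#-E-G#-B#.
The root is C# and the 5th is G#.
C# up to G# spans 5 letter names and 7 semitones — a perfect fifth.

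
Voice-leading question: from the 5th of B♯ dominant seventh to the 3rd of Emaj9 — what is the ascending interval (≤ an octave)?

The 5th of B♯ dominant seventh is F𝄪; the 3rd of Emaj9 is G♯.
2 letter names make it a second; at 1 semitone (a half step narrower than major) the quality is minor.

minor second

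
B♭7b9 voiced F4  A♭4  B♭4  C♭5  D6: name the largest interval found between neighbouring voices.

augmented ninth

Adjacent intervals: F4→A♭4 = minor third; A♭4→B♭4 = major second; B♭4→C♭5 = minor second; C♭5→D6 = augmented ninth.
The largest is C♭5 to D6, an augmented ninth (15 semitones).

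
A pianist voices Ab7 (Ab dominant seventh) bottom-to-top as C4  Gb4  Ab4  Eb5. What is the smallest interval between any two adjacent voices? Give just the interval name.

M2

Adjacent intervals: C4→Gb4 = diminished fifth; Gb4→Ab4 = major second; Ab4→Eb5 = perfect fifth.
The smallest is Gb4 to Ab4, a major second (2 semitones).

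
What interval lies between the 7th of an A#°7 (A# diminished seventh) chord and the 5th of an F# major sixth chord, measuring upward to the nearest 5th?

A4

The 7th of A#°7 (A# diminished seventh) is G; the 5th of F# major sixth is C#.
4 letter names make it a fourth; at 6 semitones (a half step wider than perfect) the quality is augmented.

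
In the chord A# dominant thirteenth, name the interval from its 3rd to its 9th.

minor seventh

The chord tones of A#13 are A# C## E# G# B# F##.
So we need the interval from C## up to B#.
C## up to B# is 10 semitones, a half step narrower than a major seventh, so the interval is minor.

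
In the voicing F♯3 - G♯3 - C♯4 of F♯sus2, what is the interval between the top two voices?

perfect fourth

Those voices are G♯3 and C♯4.
G♯ up to C♯ spans 4 letter names and 5 semitones — a perfect fourth.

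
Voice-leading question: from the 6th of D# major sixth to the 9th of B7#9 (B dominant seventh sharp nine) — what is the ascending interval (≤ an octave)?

M2

The 6th of D# major sixth is B#; the 9th of B7#9 (B dominant seventh sharp nine) is C##.
From B# to C## is 2 semitones, exactly the major second.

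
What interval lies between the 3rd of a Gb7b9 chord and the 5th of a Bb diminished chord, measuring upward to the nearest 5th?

The 3rd of Gb7b9 is Bb; the 5th of Bb diminished is Fb.
5 letter names make it a fifth; at 6 semitones (a half step narrower than perfect) the quality is diminished.

diminished 5th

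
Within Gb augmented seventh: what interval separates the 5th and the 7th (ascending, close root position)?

Spelling the chord: Gb–Bb–D–Fb.
So we need the interval from D up to Fb.
D up to Fb is 2 semitones, a whole step narrower than a major third, so the interval is diminished.

diminished third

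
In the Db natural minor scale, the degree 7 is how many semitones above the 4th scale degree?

5

The scale is Db Eb Fb Gb Ab Bbb Cb.
Gb up to Cb is a perfect fourth — 5 semitones.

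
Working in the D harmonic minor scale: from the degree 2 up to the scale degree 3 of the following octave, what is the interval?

Spelling the D harmonic minor scale: D E F G A B♭ C♯.
The degree 2 is E and the degree 3 (up an octave) is F.
From E to F: 13 semitones over a ninth = minor.

m9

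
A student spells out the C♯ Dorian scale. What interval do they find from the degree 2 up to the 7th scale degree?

The scale runs C♯ D♯ E F♯ G♯ A♯ B.
The degree 2 is D♯ and the degree 7 is B.
6 letter names make it a sixth; at 8 semitones (a half step narrower than major) the quality is minor.

minor 6th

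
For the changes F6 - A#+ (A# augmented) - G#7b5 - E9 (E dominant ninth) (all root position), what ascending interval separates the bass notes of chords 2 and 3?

m7

The roots are A# and G#.
From A# to G#: 10 semitones over a seventh = minor.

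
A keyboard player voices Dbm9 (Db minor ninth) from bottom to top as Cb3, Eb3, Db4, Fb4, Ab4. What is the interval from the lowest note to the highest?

M13

The outer voices are Cb3 and Ab4.
Cb up to Ab spans 13 letter names and 21 semitones — a major thirteenth.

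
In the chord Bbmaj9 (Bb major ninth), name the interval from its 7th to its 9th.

minor third

Bbmaj9 is spelled Bb–D–F–A–C.
That puts A below C.
From A to C: 3 semitones over a third = minor.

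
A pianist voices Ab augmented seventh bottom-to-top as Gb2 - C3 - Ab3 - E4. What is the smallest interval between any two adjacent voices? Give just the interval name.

A4

Adjacent intervals: Gb2→C3 = augmented fourth; C3→Ab3 = minor sixth; Ab3→E4 = augmented fifth.
The smallest is Gb2 to C3, an augmented fourth (6 semitones).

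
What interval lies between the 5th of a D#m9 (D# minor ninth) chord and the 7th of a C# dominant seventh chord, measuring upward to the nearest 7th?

minor 2nd

D#m9 (D# minor ninth) has A# as its 5th, and C# dominant seventh has B as its 7th.
2 letter names make it a second; at 1 semitone (a half step narrower than major) the quality is minor.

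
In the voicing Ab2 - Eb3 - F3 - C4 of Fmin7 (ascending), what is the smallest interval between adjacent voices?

Adjacent intervals: Ab2→Eb3 = perfect fifth; Eb3→F3 = major second; F3→C4 = perfect fifth.
The smallest is Eb3 to F3, a major second (2 semitones).

major second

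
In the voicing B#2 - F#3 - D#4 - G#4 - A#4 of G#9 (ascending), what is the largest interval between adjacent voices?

Adjacent intervals: B#2→F#3 = diminished fifth; F#3→D#4 = major sixth; D#4→G#4 = perfect fourth; G#4→A#4 = major second.
The largest is F#3 to D#4, a major sixth (9 semitones).

major 6th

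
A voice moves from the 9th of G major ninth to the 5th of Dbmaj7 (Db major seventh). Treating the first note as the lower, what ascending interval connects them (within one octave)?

d8

The 9th of G major ninth is A; the 5th of Dbmaj7 (Db major seventh) is Ab.
From A to Ab: 11 semitones over an octave = diminished.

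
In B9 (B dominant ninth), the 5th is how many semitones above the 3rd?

B9 (B dominant ninth): B–D#–F#–A–C#.
D# to F# is a minor third: 3 semitones.

3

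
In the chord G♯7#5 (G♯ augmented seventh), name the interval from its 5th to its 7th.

Spelling the chord: G♯ B♯ D𝄪 F♯.
The 5th is D𝄪 and the 7th is F♯.
D𝄪 up to F♯ is 2 semitones, a whole step narrower than a major third, so the interval is diminished.

diminished 3rd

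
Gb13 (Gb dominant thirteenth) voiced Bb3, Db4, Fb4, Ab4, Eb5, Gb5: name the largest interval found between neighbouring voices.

Adjacent intervals: Bb3→Db4 = minor third; Db4→Fb4 = minor third; Fb4→Ab4 = major third; Ab4→Eb5 = perfect fifth; Eb5→Gb5 = minor third.
The largest is Ab4 to Eb5, a perfect fifth (7 semitones).

perfect 5th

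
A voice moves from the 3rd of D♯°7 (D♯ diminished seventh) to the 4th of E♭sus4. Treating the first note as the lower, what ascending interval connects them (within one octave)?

D♯°7 (D♯ diminished seventh) has F♯ as its 3rd, and E♭sus4 has A♭ as its 4th.
From F♯ to A♭: 2 semitones over a third = diminished.

d3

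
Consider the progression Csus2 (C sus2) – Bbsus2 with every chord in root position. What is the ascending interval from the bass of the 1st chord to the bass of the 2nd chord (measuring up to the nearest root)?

minor seventh

The roots are C and Bb.
From C to Bb: 10 semitones over a seventh = minor.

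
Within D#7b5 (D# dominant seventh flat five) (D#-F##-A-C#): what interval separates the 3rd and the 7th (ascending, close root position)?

d5

That puts F## below C#.
From F## to C#: 6 semitones over a fifth = diminished.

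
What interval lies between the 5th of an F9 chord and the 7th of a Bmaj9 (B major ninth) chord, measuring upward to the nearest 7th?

augmented 6th

The 5th of F9 is C; the 7th of Bmaj9 (B major ninth) is A#.
6 letter names make it a sixth; at 10 semitones (a half step wider than major) the quality is augmented.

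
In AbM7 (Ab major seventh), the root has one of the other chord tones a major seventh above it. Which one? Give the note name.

Ab major seventh is spelled Ab-C-Eb-G.
The root is Ab. A major seventh above Ab is G.
G is the chord's 7th.

G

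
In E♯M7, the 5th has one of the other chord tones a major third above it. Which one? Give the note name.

D##

The chord tones of E♯Δ7 (E♯ major seventh) are E♯-G𝄪-B♯-D𝄪.
The 5th is B♯. A major third above B♯ is D𝄪.
D𝄪 is the chord's 7th.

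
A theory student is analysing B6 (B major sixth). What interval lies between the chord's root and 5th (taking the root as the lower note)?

The chord tones of B6 are B, D#, F#, G#.
The root is B and the 5th is F#.
Counting 5 letters and 7 half steps from B gives a perfect fifth.

perfect 5th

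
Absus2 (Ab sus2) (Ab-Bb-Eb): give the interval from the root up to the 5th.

So we need the interval from Ab up to Eb.
Counting 5 letters and 7 half steps from Ab gives a perfect fifth.

P5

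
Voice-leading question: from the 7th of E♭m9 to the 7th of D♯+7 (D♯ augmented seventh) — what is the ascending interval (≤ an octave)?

augmented 7th

E♭m9 has D♭ as its 7th, and D♯+7 (D♯ augmented seventh) has C♯ as its 7th.
From D♭ to C♯: 12 semitones over a seventh = augmented.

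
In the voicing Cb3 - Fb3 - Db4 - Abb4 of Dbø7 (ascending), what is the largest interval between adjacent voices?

major sixth

Adjacent intervals: Cb3→Fb3 = perfect fourth; Fb3→Db4 = major sixth; Db4→Abb4 = diminished fifth.
The largest is Fb3 to Db4, a major sixth (9 semitones).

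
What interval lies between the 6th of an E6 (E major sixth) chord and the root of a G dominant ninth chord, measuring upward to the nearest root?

The 6th of E6 (E major sixth) is C#; the root of G dominant ninth is G.
5 letter names make it a fifth; at 6 semitones (a half step narrower than perfect) the quality is diminished.

d5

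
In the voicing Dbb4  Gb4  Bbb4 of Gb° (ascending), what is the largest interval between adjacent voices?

Adjacent intervals: Dbb4→Gb4 = augmented fourth; Gb4→Bbb4 = minor third.
The largest is Dbb4 to Gb4, an augmented fourth (6 semitones).

augmented fourth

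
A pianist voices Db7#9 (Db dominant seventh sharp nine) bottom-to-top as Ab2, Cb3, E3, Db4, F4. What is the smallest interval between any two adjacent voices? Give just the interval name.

Adjacent intervals: Ab2→Cb3 = minor third; Cb3→E3 = augmented third; E3→Db4 = diminished seventh; Db4→F4 = major third.
The smallest is Ab2 to Cb3, a minor third (3 semitones).

minor 3rd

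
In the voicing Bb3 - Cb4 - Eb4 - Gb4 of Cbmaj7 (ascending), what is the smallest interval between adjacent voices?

minor 2nd

Adjacent intervals: Bb3→Cb4 = minor second; Cb4→Eb4 = major third; Eb4→Gb4 = minor third.
The smallest is Bb3 to Cb4, a minor second (1 semitone).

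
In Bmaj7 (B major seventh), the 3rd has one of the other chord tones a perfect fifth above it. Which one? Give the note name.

A#

Spelling the chord: B D♯ F♯ A♯.
The 3rd is D♯. A perfect fifth above D♯ is A♯.
A♯ is the chord's 7th.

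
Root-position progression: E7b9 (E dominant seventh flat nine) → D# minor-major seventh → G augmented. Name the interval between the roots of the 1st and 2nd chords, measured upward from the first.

major seventh

The roots are E and D#.
From E to D# is 11 semitones, exactly the major seventh.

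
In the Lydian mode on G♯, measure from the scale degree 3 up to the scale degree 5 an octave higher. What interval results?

Spelling the Lydian mode on G♯: G♯ A♯ B♯ C𝄪 D♯ E♯ F𝄪.
The scale degree 3 is B♯ and the 5th degree (up an octave) is D♯.
10 letter names make it a tenth; at 15 semitones (a half step narrower than major) the quality is minor.

minor tenth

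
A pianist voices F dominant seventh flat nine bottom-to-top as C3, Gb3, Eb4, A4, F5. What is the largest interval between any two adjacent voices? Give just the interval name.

major sixth

Adjacent intervals: C3→Gb3 = diminished fifth; Gb3→Eb4 = major sixth; Eb4→A4 = augmented fourth; A4→F5 = minor sixth.
The largest is Gb3 to Eb4, a major sixth (9 semitones).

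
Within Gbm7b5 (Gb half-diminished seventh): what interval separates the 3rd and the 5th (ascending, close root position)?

minor third

Spelling the chord: Gb-Bbb-Dbb-Fb.
3rd = Bbb; 5th = Dbb.
From Bbb to Dbb: 3 semitones over a third = minor.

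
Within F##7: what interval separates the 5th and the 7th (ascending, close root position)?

F##7 (F## dominant seventh): F## A## C## E#.
The 5th is C## and the 7th is E#.
From C## to E#: 3 semitones over a third = minor.

minor 3rd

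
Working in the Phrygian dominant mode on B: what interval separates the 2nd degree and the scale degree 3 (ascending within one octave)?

augmented 2nd

Spelling the Phrygian dominant mode on B: B C D♯ E F♯ G A.
2nd degree = C; scale degree 3 = D♯.
From C to D♯: 3 semitones over a second = augmented.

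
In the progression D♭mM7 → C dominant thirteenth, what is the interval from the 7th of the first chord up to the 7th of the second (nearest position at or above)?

minor 7th

The 7th of D♭mM7 is C; the 7th of C dominant thirteenth is B♭.
From C to B♭: 10 semitones over a seventh = minor.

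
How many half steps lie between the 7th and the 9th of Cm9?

4

The chord tones of C minor ninth are C E♭ G B♭ D.
B♭ to D is a major third: 4 semitones.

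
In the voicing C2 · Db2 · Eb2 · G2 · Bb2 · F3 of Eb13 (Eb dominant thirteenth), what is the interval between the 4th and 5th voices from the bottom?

Those voices are G2 and Bb2.
3 letter names make it a third; at 3 semitones (a half step narrower than major) the quality is minor.

minor third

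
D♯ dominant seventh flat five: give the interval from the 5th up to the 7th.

major third

D♯7b5 is spelled D♯, F𝄪, A, C♯.
So we need the interval from A up to C♯.
A up to C♯ spans 3 letter names and 4 semitones — a major third.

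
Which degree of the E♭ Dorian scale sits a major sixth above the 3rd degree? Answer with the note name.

The scale is E♭ F G♭ A♭ B♭ C D♭.
The 3rd degree is G♭; a major sixth above that is E♭ — scale degree 1.

Eb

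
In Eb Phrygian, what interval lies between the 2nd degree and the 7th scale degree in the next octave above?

major thirteenth

The scale runs Eb Fb Gb Ab Bb Cb Db.
That puts Fb below Db.
Fb up to Db spans 13 letter names and 21 semitones — a major thirteenth.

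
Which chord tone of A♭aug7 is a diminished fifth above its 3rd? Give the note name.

Gb

A♭+7 (A♭ augmented seventh) is spelled A♭–C–E–G♭.
The 3rd is C. A diminished fifth above C is G♭.
G♭ is the chord's 7th.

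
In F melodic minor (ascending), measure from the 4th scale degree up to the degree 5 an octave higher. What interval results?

Spelling F melodic minor (ascending): F G Ab Bb C D E.
The 4th scale degree is Bb and the 5th degree (up an octave) is C.
Counting 9 letters and 14 half steps from Bb gives a major ninth.

major ninth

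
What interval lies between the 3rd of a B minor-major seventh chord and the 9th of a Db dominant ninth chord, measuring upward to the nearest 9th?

B minor-major seventh has D as its 3rd, and Db dominant ninth has Eb as its 9th.
2 letter names make it a second; at 1 semitone (a half step narrower than major) the quality is minor.

m2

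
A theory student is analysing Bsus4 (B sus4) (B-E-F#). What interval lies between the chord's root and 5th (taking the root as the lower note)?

Root = B; 5th = F#.
From B to F# is 7 semitones, exactly the perfect fifth.

perfect fifth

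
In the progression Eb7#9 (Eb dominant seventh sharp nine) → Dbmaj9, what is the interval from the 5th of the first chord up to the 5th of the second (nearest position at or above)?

minor 7th

The 5th of Eb7#9 (Eb dominant seventh sharp nine) is Bb; the 5th of Dbmaj9 is Ab.
Bb up to Ab is 10 semitones, a half step narrower than a major seventh, so the interval is minor.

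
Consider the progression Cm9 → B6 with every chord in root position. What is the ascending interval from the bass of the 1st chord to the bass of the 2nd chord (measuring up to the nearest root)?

The roots are C and B.
From C to B is 11 semitones, exactly the major seventh.

major seventh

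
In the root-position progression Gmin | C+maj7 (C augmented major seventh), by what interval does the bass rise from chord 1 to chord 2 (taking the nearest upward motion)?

P4

The roots are G and C.
From G to C is 5 semitones, exactly the perfect fourth.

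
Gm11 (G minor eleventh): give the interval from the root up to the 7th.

Gm11: G, Bb, D, F, A, C.
So we need the interval from G up to F.
G up to F is 10 semitones, a half step narrower than a major seventh, so the interval is minor.

minor seventh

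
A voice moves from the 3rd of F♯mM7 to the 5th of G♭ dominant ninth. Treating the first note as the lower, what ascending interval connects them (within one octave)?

F♯mM7 has A as its 3rd, and G♭ dominant ninth has D♭ as its 5th.
A up to D♭ is 4 semitones, a half step narrower than a perfect fourth, so the interval is diminished.

diminished 4th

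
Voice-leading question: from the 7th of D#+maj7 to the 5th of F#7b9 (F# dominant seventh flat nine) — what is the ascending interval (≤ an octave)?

diminished octave

D#+maj7 has C## as its 7th, and F#7b9 (F# dominant seventh flat nine) has C# as its 5th.
8 letter names make it an octave; at 11 semitones (a half step narrower than perfect) the quality is diminished.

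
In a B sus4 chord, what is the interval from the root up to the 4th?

perfect fourth

The chord tones of Bsus4 (B sus4) are B-E-F♯.
The root is B and the 4th is E.
From B to E is 5 semitones, exactly the perfect fourth.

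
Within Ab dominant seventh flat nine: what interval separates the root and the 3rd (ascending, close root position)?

major third

Spelling the chord: Ab C Eb Gb Bbb.
So we need the interval from Ab up to C.
Counting 3 letters and 4 half steps from Ab gives a major third.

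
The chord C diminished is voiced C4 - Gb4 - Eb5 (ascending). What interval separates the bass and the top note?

minor tenth

The outer voices are C4 and Eb5.
C up to Eb is 15 semitones, a half step narrower than a major tenth, so the interval is minor.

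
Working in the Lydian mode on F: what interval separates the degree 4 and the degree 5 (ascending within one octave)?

F lydian: F G A B C D E.
The degree 4 is B and the degree 5 is C.
From B to C: 1 semitone over a second = minor.

m2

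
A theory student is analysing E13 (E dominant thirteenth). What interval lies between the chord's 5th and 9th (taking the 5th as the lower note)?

perfect fifth

Spelling the chord: E G# B D F# C#.
So we need the interval from B up to F#.
Counting 5 letters and 7 half steps from B gives a perfect fifth.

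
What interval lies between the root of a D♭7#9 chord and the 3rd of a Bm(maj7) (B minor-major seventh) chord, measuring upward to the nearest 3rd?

D♭7#9 has D♭ as its root, and Bm(maj7) (B minor-major seventh) has D as its 3rd.
D♭ up to D is 1 semitone, a half step wider than a perfect unison, so the interval is augmented.

augmented unison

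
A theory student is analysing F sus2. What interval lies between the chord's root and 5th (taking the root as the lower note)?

perfect fifth

The chord tones of F sus2 are F G C.
So we need the interval from F up to C.
Counting 5 letters and 7 half steps from F gives a perfect fifth.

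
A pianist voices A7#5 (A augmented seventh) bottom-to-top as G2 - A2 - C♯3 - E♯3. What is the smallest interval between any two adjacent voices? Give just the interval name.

Adjacent intervals: G2→A2 = major second; A2→C♯3 = major third; C♯3→E♯3 = major third.
The smallest is G2 to A2, a major second (2 semitones).

major 2nd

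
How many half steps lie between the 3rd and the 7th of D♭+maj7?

7

Spelling the chord: D♭-F-A-C.
F to C is a perfect fifth: 7 semitones.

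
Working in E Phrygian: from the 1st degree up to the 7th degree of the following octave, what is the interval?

Spelling E Phrygian: E F G A B C D.
1st degree = E; scale degree 7 (up an octave) = D.
E up to D is 22 semitones, a half step narrower than a major fourteenth, so the interval is minor.

minor fourteenth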